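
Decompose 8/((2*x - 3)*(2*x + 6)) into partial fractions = 8/(9*(2*x - 3)) - 4/(9*(x + 3))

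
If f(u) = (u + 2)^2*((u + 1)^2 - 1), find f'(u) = 4*u^3 + 18*u^2 + 24*u + 8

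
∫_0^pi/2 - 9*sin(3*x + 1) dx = -3*cos(1) + 3*sin(1)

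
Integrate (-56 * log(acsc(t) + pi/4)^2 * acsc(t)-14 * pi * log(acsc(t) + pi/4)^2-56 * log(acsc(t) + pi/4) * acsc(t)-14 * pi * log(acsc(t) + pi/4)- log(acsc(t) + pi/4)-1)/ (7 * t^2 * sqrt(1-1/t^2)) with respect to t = (7*(4*acsc(t) + pi)*log(acsc(t) + pi/4) + 1)*(4*acsc(t) + pi)*log(acsc(t) + pi/4)/28 + C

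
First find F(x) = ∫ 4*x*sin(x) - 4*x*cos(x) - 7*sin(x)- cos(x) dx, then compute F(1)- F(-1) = -8*cos(1) + 6*sin(1)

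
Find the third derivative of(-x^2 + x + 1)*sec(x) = (x^2*sin(x)/cos(x) - 6*x^2*sin(x)/cos(x)^3 - x*sin(x)/cos(x) + 6*x*sin(x)/cos(x)^3 + 6*x - 12*x/cos(x)^2 - 7*sin(x)/cos(x) + 6*sin(x)/cos(x)^3 - 3 + 6/cos(x)^2)/cos(x)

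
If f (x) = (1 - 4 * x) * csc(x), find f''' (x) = (-4*x*cos(x)/sin(x) + 24*x*cos(x)/sin(x)^3 + 12 + cos(x)/sin(x) - 24/sin(x)^2 - 6*cos(x)/sin(x)^3)/sin(x)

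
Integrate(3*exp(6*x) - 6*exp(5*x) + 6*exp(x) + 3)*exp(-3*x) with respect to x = (-(1 - exp(x))*exp(x) - 1)^3*exp(-3*x) + C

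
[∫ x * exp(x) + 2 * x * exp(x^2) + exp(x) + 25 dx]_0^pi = -1 + pi*exp(pi) + 25*pi + exp(pi^2)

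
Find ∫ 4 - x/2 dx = -x^2/4 + 4*x + C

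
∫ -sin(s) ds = cos(s) + C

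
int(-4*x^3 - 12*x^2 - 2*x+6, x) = -x^4 - 4*x^3 - x^2 + 6*x + C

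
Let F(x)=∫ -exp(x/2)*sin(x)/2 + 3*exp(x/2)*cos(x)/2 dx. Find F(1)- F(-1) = -(-sin(1) + cos(1))*exp(-1/2) + (cos(1) + sin(1))*exp(1/2)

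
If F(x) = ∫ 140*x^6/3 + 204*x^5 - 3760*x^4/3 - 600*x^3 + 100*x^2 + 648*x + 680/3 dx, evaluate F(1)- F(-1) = 32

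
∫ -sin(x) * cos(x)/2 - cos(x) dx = -(sin(x) + 4)*sin(x)/4 + C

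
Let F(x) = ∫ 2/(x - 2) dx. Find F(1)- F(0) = -log(4)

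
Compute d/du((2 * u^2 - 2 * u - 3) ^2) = 16*u^3 - 24*u^2 - 16*u + 12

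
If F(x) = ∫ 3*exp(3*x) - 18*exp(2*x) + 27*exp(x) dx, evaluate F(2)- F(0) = 8 + (-3 + exp(2))^3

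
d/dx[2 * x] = 2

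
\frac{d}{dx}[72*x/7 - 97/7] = 72/7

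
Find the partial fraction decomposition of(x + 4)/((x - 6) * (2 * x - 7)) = -3/(2*x - 7) + 2/(x - 6)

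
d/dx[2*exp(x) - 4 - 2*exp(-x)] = (2*exp(2*x) + 2)*exp(-x)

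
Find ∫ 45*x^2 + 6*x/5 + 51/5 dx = 15*x^3 + 3*x^2/5 + 51*x/5 + C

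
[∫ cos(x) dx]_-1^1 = 2*sin(1)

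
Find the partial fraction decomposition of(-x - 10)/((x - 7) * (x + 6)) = 4/(13*(x + 6)) - 17/(13*(x - 7))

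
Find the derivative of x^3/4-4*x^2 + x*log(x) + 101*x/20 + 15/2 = 3*x^2/4 - 8*x + log(x) + 121/20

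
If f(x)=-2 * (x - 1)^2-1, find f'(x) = 4 - 4*x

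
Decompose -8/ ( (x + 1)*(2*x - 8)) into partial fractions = 4/(5*(x + 1)) - 4/(5*(x - 4))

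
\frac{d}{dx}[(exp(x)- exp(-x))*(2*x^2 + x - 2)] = (2*x^2*exp(2*x) + 2*x^2 + 5*x*exp(2*x) - 3*x - exp(2*x) - 3)*exp(-x)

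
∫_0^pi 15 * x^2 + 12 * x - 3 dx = 4 + (-4 + 5*pi)*(1 + pi)^2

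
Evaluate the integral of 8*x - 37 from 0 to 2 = -58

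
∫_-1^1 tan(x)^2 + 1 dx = 2*tan(1)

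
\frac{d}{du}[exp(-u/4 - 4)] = -exp(-u/4 - 4)/4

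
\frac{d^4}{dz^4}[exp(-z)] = exp(-z)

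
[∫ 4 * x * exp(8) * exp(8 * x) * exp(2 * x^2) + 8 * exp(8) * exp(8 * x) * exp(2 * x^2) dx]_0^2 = -exp(8) + exp(32)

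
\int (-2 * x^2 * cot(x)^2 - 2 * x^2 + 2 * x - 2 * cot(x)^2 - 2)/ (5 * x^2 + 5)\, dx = log(x^2 + 1)/5 + 2/(5*tan(x)) + C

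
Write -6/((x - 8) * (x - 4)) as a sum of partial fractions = 3/(2*(x - 4)) - 3/(2*(x - 8))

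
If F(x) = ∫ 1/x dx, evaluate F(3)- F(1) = -log(15) + log(45)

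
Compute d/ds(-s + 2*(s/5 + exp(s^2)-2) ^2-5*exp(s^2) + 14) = 8*s^2*exp(s^2)/5 + 8*s*exp(2*s^2) - 26*s*exp(s^2) + 4*s/25 + 4*exp(s^2)/5 - 13/5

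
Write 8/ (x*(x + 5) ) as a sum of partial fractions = -8/(5*(x + 5)) + 8/(5*x)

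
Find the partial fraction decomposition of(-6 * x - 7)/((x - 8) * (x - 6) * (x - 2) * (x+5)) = -23/(1001*(x + 5)) - 19/(168*(x - 2)) + 43/(88*(x - 6)) - 55/(156*(x - 8))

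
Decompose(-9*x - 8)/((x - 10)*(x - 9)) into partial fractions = 89/(x - 9) - 98/(x - 10)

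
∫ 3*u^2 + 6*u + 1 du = u^3 + 3*u^2 + u + C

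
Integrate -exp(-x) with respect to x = exp(-x) + C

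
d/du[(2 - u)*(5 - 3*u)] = 6*u - 11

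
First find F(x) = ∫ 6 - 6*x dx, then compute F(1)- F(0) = 3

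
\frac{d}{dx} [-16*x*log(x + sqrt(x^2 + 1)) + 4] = (-16*x^2*log(x + sqrt(x^2 + 1)) - 16*x^2 - 16*x*sqrt(x^2 + 1)*log(x + sqrt(x^2 + 1)) - 16*x*sqrt(x^2 + 1) - 16*log(x + sqrt(x^2 + 1)))/(x^2 + x*sqrt(x^2 + 1) + 1)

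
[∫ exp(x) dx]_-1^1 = E - exp(-1)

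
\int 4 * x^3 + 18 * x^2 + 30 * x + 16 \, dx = x^4 + 6*x^3 + 15*x^2 + 16*x + C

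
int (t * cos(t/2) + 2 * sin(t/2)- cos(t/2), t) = (2*t - 2)*sin(t/2) + C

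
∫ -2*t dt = -t^2 + C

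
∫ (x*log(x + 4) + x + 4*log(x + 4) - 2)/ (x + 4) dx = (x - 2)*log(x + 4) + C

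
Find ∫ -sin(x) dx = cos(x) + C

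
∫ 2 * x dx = x^2 + C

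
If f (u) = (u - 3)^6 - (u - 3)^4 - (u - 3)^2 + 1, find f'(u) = 6*u^5 - 90*u^4 + 536*u^3 - 1584*u^2 + 2320*u - 1344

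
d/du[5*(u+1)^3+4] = 15*u^2 + 30*u + 15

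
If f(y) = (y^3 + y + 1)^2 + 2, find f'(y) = 6*y^5 + 8*y^3 + 6*y^2 + 2*y + 2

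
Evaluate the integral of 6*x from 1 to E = -3 + 3*exp(2)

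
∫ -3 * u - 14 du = -3*u^2/2 - 14*u + C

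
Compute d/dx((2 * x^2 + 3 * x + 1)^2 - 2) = 16*x^3 + 36*x^2 + 26*x + 6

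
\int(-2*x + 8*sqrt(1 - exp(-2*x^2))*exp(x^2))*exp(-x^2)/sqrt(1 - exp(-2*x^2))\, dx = 8*x + acsc(exp(x^2)) + C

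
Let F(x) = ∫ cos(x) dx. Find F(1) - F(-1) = 2*sin(1)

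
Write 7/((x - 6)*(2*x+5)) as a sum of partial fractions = -14/(17*(2*x + 5)) + 7/(17*(x - 6))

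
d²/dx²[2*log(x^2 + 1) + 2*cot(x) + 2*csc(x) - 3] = (-2*x^4/sin(x) + 4*x^4*cos(x)/sin(x)^3 + 4*x^4/sin(x)^3 - 4*x^2 - 4*x^2/sin(x) + 8*x^2*cos(x)/sin(x)^3 + 8*x^2/sin(x)^3 + 4 - 2/sin(x) + 4*cos(x)/sin(x)^3 + 4/sin(x)^3)/(x^4 + 2*x^2 + 1)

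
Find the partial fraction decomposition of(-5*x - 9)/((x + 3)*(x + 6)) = -7/(x + 6) + 2/(x + 3)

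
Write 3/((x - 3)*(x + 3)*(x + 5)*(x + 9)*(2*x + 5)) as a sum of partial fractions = -48/(715*(2*x + 5)) + 1/(1248*(x + 9)) - 3/(320*(x + 5)) + 1/(24*(x + 3)) + 1/(2112*(x - 3))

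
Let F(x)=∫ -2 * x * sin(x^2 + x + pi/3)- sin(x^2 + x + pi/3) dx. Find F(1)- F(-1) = cos(pi/3 + 2) - 1/2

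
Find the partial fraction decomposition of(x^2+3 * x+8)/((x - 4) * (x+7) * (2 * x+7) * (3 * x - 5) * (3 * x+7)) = 29/(3724*(3*x + 7)) - 71/(11284*(3*x - 5)) - 52/(7595*(2*x + 7)) + 9/(7007*(x + 7)) + 12/(7315*(x - 4))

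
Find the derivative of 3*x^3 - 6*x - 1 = 9*x^2 - 6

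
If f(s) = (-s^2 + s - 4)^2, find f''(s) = 12*s^2 - 12*s + 18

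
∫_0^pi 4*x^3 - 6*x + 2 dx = (-1 + pi)^2*(-1 + (1 + pi)^2)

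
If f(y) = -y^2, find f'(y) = -2*y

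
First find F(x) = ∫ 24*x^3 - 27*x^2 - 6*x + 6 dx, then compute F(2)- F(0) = 24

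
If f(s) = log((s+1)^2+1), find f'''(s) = (4*s^3 + 12*s^2 - 8)/(s^6 + 6*s^5 + 18*s^4 + 32*s^3 + 36*s^2 + 24*s + 8)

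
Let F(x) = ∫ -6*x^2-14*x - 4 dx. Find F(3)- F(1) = -116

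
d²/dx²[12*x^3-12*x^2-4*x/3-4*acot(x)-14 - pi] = (72*x^5 - 24*x^4 + 144*x^3 - 48*x^2 + 64*x - 24)/(x^4 + 2*x^2 + 1)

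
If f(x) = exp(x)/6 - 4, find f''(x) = exp(x)/6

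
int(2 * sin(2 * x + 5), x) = -cos(2*x + 5) + C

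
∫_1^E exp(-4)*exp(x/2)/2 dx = -exp(-7/2) + exp(-4 + E/2)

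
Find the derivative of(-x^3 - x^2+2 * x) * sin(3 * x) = -3*x^3*cos(3*x) - 3*sqrt(2)*x^2*sin(3*x + pi/4) - 2*x*sin(3*x) + 6*x*cos(3*x) + 2*sin(3*x)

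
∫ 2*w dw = w^2 + C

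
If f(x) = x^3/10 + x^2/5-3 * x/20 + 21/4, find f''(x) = 3*x/5 + 2/5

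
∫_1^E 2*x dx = -1 + exp(2)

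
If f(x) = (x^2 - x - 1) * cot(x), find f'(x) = -x^2/sin(x)^2 + 2*x/tan(x) + x/sin(x)^2 - 1/tan(x) + sin(x)^(-2)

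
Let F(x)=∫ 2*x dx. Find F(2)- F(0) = 4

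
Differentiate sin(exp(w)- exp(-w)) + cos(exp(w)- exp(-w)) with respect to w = sqrt(2)*(exp(2*w) + 1)*exp(-w)*cos(exp(w) + pi/4 - exp(-w))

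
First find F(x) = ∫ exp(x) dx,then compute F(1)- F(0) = -1 + E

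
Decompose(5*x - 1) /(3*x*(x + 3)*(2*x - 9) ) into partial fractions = 86/(405*(2*x - 9)) - 16/(135*(x + 3)) + 1/(81*x)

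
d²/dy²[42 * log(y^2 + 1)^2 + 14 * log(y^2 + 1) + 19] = (-168*y^2*log(y^2 + 1) + 308*y^2 + 168*log(y^2 + 1) + 28)/(y^4 + 2*y^2 + 1)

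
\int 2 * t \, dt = t^2 + C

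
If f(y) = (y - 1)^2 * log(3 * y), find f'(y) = (2*y^2*log(y) + y^2 + 2*y^2*log(3) - 2*y*log(y) - 2*y*log(3) - 2*y + 1)/y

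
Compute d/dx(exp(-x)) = -exp(-x)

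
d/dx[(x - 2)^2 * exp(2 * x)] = 2*x^2*exp(2*x) - 6*x*exp(2*x) + 4*exp(2*x)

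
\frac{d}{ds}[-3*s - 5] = -3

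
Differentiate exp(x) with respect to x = exp(x)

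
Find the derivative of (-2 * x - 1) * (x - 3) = 5 - 4*x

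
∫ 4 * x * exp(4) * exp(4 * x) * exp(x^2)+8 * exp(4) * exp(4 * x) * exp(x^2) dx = 2*exp((x + 2)^2) + C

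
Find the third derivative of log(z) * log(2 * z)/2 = (2*log(z) - 3 + log(2))/z^3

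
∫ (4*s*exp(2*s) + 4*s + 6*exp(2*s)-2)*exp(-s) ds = 4*(2*s + 1)*sinh(s) + C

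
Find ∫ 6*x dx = 3*x^2 + C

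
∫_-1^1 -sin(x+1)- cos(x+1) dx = -1 - sin(2) + cos(2)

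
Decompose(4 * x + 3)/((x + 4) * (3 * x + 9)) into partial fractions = 13/(3*(x + 4)) - 3/(x + 3)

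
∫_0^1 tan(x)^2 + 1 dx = tan(1)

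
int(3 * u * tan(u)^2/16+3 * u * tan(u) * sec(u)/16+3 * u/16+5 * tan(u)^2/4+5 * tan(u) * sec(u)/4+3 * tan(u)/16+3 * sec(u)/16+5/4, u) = (3*u + 20)*(tan(u) + sec(u))/16 + C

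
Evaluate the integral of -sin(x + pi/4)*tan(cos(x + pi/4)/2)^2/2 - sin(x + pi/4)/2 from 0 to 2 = tan(cos(pi/4 + 2)/2) - tan(sqrt(2)/4)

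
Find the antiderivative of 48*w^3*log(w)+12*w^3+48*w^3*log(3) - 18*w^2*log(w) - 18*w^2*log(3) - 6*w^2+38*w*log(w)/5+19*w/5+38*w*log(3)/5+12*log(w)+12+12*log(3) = w*(60*w^3 - 30*w^2 + 19*w + 60)*log(3*w)/5 + C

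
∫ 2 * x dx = x^2 + C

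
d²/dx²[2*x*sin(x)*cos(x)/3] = -4*x*sin(2*x)/3 + 4*cos(2*x)/3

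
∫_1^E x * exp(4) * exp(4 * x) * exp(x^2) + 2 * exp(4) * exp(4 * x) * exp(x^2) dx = -exp(9)/2 + exp((2 + E)^2)/2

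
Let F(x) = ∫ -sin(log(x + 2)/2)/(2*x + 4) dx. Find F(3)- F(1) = -cos(log(3)/2) + cos(log(5)/2)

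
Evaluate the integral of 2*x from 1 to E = -1 + exp(2)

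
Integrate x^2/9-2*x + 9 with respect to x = x^3/27 - x^2 + 9*x + C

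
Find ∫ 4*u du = 2*u^2 + C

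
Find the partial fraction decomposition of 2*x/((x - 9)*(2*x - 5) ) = -10/(13*(2*x - 5)) + 18/(13*(x - 9))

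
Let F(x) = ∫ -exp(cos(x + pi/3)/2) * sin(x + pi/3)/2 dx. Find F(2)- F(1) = -exp(cos(1 + pi/3)/2) + exp(cos(pi/3 + 2)/2)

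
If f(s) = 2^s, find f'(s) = 2^s*log(2)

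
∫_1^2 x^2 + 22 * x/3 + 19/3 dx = 59/3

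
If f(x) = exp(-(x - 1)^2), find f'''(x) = (-8*x^3 + 24*x^2 - 12*x - 4)*exp(-x^2 + 2*x - 1)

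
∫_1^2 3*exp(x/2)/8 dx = -3*exp(1/2)/4 + 3*E/4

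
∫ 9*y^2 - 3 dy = 3*y^3 - 3*y + C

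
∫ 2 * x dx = x^2 + C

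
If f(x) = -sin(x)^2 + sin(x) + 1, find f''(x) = -sin(x) - 2*cos(2*x)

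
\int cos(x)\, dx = sin(x) + C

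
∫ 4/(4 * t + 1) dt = log(-12*t - 3) + C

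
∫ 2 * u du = u^2 + C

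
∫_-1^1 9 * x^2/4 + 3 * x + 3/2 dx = 9/2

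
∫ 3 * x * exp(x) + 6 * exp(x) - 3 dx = 3*(x + 1)*(exp(x) - 1) + C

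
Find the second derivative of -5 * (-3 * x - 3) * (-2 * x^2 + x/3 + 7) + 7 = -180*x - 50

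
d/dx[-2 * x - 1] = -2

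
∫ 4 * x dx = 2*x^2 + C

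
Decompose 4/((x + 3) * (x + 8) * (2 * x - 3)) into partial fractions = 16/(171*(2*x - 3)) + 4/(95*(x + 8)) - 4/(45*(x + 3))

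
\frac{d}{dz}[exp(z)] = exp(z)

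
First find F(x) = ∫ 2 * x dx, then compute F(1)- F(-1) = 0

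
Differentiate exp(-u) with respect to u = -exp(-u)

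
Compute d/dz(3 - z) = -1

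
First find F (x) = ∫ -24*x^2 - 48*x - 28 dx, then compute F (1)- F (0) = -60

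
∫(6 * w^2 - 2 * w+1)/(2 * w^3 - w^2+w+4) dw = log(2*w^3 - w^2 + w + 4) + C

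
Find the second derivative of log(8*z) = -1/z^2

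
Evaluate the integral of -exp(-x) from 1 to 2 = -exp(-1) + exp(-2)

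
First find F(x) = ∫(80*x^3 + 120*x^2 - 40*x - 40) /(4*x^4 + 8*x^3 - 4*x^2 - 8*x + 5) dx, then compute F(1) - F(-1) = 0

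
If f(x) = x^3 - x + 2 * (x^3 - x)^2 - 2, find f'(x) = 12*x^5 - 16*x^3 + 3*x^2 + 4*x - 1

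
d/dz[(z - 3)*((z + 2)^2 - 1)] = 3*z^2 + 2*z - 9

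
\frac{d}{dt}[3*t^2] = 6*t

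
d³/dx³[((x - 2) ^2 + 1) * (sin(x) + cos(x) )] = x^2*sin(x) - x^2*cos(x) - 10*x*sin(x) - 2*x*cos(x) + 11*sin(x) + 13*cos(x)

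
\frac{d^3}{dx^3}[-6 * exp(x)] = -6*exp(x)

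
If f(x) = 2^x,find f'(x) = 2^x*log(2)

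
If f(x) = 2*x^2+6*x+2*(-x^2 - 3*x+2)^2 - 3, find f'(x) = 8*x^3 + 36*x^2 + 24*x - 18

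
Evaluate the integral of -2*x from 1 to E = 1 - exp(2)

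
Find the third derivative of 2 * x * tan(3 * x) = 324*x*tan(3*x)^4 + 432*x*tan(3*x)^2 + 108*x + 108*tan(3*x)^3 + 108*tan(3*x)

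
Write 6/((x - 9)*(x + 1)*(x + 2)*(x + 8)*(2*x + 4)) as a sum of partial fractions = 1/(1428*(x + 8)) + 61/(1452*(x + 2)) + 1/(22*(x + 2)^2) - 3/(70*(x + 1)) + 3/(20570*(x - 9))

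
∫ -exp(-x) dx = exp(-x) + C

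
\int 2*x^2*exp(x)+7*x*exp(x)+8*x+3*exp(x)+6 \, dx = x*(2*x + 3)*(exp(x) + 2) + C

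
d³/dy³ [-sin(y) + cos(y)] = sin(y) + cos(y)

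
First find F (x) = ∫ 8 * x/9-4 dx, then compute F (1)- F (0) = -32/9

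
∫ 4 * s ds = 2*s^2 + C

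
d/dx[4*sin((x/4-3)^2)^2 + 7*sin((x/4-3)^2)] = x*sin(x^2/8 - 3*x + 18)/2 + 7*x*cos(x^2/16 - 3*x/2 + 9)/8 - 6*sin(x^2/8 - 3*x + 18) - 21*cos(x^2/16 - 3*x/2 + 9)/2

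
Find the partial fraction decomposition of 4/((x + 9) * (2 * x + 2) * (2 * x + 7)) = -8/(55*(2*x + 7)) + 1/(44*(x + 9)) + 1/(20*(x + 1))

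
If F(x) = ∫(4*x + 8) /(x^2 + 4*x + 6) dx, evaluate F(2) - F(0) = -2*log(6) + 2*log(18)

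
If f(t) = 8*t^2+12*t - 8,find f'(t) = 16*t + 12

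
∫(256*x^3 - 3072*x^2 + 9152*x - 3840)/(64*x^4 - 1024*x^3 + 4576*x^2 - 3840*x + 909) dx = log((2 - 4*x)^2*(2*x/3 - 5)^2 + 1) + C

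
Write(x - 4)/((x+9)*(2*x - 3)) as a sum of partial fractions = -5/(21*(2*x - 3)) + 13/(21*(x + 9))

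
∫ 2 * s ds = s^2 + C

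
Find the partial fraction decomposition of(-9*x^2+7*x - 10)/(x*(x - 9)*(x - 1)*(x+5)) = 9/(14*(x + 5)) + 1/(4*(x - 1)) - 169/(252*(x - 9)) - 2/(9*x)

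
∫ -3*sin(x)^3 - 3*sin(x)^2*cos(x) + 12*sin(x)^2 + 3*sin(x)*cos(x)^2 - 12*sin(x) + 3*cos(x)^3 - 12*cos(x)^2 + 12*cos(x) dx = (sqrt(2)*sin(x + pi/4) - 2)^3 + C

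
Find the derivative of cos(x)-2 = -sin(x)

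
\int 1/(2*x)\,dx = log(3*x)/2 + C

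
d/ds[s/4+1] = 1/4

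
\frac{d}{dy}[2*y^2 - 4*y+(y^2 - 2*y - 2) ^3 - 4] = 6*y^5 - 30*y^4 + 24*y^3 + 48*y^2 - 20*y - 28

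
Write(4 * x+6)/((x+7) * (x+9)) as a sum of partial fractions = 15/(x + 9) - 11/(x + 7)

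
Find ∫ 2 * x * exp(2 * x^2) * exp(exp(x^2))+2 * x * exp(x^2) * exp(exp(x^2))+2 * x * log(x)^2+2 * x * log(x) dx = x^2*log(x)^2 + exp(x^2 + exp(x^2)) + C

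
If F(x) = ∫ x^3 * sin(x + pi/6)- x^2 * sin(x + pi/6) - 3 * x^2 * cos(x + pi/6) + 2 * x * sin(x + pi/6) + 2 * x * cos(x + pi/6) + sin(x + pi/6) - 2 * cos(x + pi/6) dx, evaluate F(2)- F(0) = sqrt(3)/2 - 9*cos(pi/6 + 2)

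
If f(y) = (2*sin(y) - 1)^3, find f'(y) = 6*(2*sin(y) - 1)^2*cos(y)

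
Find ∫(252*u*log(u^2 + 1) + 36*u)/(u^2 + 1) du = 9*(7*log(u^2 + 1) + 2)*log(u^2 + 1) + C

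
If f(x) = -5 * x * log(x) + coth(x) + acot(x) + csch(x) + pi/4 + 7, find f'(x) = -(5*x^2*log(x) + 5*x^2 + x^2*cosh(x)/sinh(x)^2 + x^2/sinh(x)^2 + 5*log(x) + 6 + cosh(x)/sinh(x)^2 + sinh(x)^(-2))/(x^2 + 1)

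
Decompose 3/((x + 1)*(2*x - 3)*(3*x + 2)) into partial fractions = -27/(13*(3*x + 2)) + 12/(65*(2*x - 3)) + 3/(5*(x + 1))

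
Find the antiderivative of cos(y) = sin(y) + C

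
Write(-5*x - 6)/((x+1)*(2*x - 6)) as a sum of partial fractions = 1/(8*(x + 1)) - 21/(8*(x - 3))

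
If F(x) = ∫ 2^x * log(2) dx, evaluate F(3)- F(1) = 6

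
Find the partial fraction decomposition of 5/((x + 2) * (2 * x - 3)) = 10/(7*(2*x - 3)) - 5/(7*(x + 2))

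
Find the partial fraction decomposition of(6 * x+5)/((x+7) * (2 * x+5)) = -20/(9*(2*x + 5)) + 37/(9*(x + 7))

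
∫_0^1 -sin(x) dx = -1 + cos(1)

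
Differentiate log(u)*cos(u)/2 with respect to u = (-u*log(u)*sin(u) + cos(u))/(2*u)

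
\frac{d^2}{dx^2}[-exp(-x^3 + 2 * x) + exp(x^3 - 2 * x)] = -9*x^4*exp(-x^3 + 2*x) + 9*x^4*exp(x^3 - 2*x) + 12*x^2*exp(-x^3 + 2*x) - 12*x^2*exp(x^3 - 2*x) + 6*x*exp(-x^3 + 2*x) + 6*x*exp(x^3 - 2*x) - 4*exp(-x^3 + 2*x) + 4*exp(x^3 - 2*x)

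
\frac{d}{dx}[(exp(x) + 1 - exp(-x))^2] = (2*exp(4*x) + 2*exp(3*x) + 2*exp(x) - 2)*exp(-2*x)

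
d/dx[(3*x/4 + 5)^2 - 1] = 9*x/8 + 15/2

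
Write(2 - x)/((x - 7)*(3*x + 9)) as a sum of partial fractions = -1/(6*(x + 3)) - 1/(6*(x - 7))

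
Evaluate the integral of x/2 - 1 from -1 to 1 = -2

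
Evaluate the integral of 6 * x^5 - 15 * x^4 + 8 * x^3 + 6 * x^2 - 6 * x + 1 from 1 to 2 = 6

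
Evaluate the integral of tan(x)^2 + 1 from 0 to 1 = tan(1)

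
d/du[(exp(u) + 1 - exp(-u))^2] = (2*exp(4*u) + 2*exp(3*u) + 2*exp(u) - 2)*exp(-2*u)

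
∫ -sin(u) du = cos(u) + C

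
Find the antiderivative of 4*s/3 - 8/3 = 2*s^2/3 - 8*s/3 + C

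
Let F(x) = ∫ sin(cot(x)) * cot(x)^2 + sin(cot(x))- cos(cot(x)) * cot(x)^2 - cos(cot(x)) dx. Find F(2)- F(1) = sqrt(2)*(-sin(1/tan(1) + pi/4) + sin(1/tan(2) + pi/4))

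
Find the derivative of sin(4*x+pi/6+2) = 4*cos(4*x + pi/6 + 2)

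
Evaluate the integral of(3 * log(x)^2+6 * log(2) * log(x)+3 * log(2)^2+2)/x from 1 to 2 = 2*log(2) + 7*log(2)^3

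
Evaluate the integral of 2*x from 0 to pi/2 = pi^2/4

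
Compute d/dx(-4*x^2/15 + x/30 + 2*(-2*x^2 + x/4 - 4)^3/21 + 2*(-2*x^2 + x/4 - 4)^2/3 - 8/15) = -32*x^5/7 + 10*x^4/7 - 163*x^3/21 + 321*x^2/224 + 1031*x/420 - 11/70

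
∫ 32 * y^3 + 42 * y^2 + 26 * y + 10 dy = 8*y^4 + 14*y^3 + 13*y^2 + 10*y + C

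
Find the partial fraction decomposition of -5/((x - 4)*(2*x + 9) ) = 10/(17*(2*x + 9)) - 5/(17*(x - 4))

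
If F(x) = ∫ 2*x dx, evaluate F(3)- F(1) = 8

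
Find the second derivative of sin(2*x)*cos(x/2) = -2*sin(x/2)*cos(2*x) - 17*sin(2*x)*cos(x/2)/4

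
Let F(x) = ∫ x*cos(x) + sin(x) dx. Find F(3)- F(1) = -sin(1) + 3*sin(3)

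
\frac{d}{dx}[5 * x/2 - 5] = 5/2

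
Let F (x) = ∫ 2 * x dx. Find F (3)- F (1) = 8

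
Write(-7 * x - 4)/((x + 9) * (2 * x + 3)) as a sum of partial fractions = 13/(15*(2*x + 3)) - 59/(15*(x + 9))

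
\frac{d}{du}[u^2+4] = 2*u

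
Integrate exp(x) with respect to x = exp(x) + C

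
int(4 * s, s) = 2*s^2 + C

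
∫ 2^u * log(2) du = 2^u + C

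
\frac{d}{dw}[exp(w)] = exp(w)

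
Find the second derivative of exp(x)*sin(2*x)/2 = (-3*sin(2*x)/2 + 2*cos(2*x))*exp(x)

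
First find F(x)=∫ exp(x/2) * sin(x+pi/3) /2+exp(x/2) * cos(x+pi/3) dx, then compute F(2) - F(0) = -sqrt(3)/2 + E*sin(pi/3 + 2)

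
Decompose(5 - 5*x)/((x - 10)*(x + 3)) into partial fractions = -20/(13*(x + 3)) - 45/(13*(x - 10))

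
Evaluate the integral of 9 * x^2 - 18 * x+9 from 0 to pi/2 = 3*(-1 + pi/2)^3 + 3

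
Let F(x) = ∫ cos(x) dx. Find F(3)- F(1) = -sin(1) + sin(3)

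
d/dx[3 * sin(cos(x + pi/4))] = -3*sin(x + pi/4)*cos(cos(x + pi/4))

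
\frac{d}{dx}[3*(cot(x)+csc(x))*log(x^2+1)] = 3*(-x^2*log(x^2 + 1)*cos(x)/sin(x)^2 - x^2*log(x^2 + 1)/sin(x)^2 + 2*x/tan(x) + 2*x/sin(x) - log(x^2 + 1)*cos(x)/sin(x)^2 - log(x^2 + 1)/sin(x)^2)/(x^2 + 1)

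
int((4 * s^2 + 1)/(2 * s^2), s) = 2*s - 1/(2*s) + C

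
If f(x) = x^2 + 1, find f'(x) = 2*x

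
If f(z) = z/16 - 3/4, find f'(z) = 1/16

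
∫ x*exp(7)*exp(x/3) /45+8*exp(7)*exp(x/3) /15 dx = (x + 21)*exp(x/3 + 7)/15 + C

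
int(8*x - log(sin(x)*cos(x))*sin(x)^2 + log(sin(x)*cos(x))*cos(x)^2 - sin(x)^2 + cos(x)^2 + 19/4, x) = 4*x^2 + 19*x/4 + log(sin(2*x)/2)*sin(2*x)/2 + C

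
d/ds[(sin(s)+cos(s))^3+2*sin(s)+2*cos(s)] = sqrt(2)*(3*sin(3*s + pi/4) + 7*cos(s + pi/4))/2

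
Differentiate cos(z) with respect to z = -sin(z)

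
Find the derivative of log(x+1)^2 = 2*log(x + 1)/(x + 1)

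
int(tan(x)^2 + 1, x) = tan(x) + C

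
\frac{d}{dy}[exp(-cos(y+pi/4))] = exp(-cos(y + pi/4))*sin(y + pi/4)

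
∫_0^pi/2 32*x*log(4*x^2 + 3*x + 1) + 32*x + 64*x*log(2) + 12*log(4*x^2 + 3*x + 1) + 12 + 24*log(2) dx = -8*log(2) + (4 + 6*pi + 4*pi^2)*log(4 + 6*pi + 4*pi^2)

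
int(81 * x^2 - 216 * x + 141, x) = 27*x^3 - 108*x^2 + 141*x + C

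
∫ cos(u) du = sin(u) + C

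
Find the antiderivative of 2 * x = x^2 + C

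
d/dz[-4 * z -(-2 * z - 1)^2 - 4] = -8*z - 8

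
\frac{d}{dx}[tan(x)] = cos(x)^(-2)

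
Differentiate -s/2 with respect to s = -1/2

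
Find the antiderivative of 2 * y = y^2 + C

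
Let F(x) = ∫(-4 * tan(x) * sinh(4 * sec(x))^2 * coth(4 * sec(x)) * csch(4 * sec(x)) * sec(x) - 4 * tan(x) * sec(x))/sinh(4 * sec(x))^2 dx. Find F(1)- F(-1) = 0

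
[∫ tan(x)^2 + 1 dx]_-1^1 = 2*tan(1)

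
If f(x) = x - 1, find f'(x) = 1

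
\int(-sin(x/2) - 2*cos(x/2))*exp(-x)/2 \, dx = exp(-x)*cos(x/2) + C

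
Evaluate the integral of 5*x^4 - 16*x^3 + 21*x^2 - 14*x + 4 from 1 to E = (-1 + E)^3*(-E + 1 + exp(2))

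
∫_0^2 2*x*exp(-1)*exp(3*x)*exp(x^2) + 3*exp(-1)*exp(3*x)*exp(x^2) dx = -exp(-1) + exp(9)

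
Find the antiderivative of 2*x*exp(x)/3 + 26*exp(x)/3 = 2*(x + 12)*exp(x)/3 + C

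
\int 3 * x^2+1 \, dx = x^3 + x + C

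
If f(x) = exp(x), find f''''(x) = exp(x)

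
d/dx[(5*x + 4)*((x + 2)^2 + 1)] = 15*x^2 + 48*x + 41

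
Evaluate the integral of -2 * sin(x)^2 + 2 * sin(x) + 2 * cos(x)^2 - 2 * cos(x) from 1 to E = -sin(2) + sin(2*E) - 2*sqrt(2)*sin(pi/4 + E) + 2*sqrt(2)*sin(pi/4 + 1)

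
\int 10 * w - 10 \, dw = 5*w^2 - 10*w + C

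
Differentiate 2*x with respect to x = 2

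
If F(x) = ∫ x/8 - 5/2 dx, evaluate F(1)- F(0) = -39/16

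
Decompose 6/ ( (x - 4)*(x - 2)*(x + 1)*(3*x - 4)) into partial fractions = 81/(56*(3*x - 4)) - 2/(35*(x + 1)) - 1/(2*(x - 2)) + 3/(40*(x - 4))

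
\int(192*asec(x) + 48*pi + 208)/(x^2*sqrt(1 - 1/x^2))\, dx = 6*(4*asec(x) + pi + 4)^2 + 16*asec(x) + C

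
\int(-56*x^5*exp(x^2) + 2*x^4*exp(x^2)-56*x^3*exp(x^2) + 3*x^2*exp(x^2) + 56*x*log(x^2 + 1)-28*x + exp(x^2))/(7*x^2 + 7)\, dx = (-28*x^2 + x + 28)*exp(x^2)/7 + 2*log(x^2 + 1)^2 - 2*log(x^2 + 1) + C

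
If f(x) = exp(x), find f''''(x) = exp(x)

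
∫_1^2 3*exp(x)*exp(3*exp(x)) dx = -exp(3*E) + exp(3*exp(2))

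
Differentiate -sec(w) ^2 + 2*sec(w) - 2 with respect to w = 2*(1 - 1/cos(w))*sin(w)/cos(w)^2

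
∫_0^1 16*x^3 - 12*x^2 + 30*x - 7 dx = 8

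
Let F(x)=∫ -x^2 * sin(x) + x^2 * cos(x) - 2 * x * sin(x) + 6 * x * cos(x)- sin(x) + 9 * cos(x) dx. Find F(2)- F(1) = sqrt(2)*(-10*sin(pi/4 + 1) + 17*sin(pi/4 + 2))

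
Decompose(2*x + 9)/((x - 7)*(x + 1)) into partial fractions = -7/(8*(x + 1)) + 23/(8*(x - 7))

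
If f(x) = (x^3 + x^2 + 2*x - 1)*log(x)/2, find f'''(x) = (6*x^3*log(x) + 11*x^3 + 2*x^2 - 2*x - 2)/(2*x^3)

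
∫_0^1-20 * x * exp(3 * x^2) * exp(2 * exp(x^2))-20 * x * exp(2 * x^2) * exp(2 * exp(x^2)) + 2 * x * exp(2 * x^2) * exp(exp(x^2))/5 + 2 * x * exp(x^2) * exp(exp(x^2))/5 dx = -5*exp(2 + 2*E) - E/5 + exp(1 + E)/5 + 5*exp(2)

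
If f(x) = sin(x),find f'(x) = cos(x)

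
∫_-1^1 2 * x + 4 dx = 8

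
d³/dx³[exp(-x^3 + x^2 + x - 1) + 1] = (-27*x^6 + 54*x^5 - 9*x^4 + 26*x^3 - 51*x^2 + 1)*exp(-x^3 + x^2 + x - 1)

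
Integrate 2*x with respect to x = x^2 + C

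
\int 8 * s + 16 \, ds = 4*s^2 + 16*s + C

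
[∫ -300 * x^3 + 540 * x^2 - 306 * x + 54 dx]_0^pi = -3*(-5*pi^2 - 1 + 6*pi)^2 - 15*pi^2 + 3 + 18*pi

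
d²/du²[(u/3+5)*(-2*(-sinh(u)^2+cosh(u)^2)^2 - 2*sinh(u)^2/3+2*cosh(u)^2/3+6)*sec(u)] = 14*(-u + 2*u/cos(u)^2 + 2*sin(u)/cos(u) - 15 + 30/cos(u)^2)/(9*cos(u))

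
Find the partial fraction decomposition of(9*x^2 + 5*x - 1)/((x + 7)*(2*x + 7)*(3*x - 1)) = 15/(506*(3*x - 1)) - 367/(161*(2*x + 7)) + 405/(154*(x + 7))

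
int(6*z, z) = 3*z^2 + C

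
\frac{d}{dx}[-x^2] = -2*x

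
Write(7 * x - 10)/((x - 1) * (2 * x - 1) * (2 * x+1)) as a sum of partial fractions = -9/(2*(2*x + 1)) + 13/(2*(2*x - 1)) - 1/(x - 1)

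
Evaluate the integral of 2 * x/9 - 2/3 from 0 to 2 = -8/9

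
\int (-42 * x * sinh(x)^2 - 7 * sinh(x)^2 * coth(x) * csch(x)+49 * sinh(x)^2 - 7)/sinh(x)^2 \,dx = -21*x^2 + 49*x + 7/tanh(x) + 7/sinh(x) + C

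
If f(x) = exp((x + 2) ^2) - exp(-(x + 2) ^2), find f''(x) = (4*x^2*exp(2*x^2 + 8*x + 8) - 4*x^2 + 16*x*exp(2*x^2 + 8*x + 8) - 16*x + 18*exp(2*x^2 + 8*x + 8) - 14)*exp(-x^2 - 4*x - 4)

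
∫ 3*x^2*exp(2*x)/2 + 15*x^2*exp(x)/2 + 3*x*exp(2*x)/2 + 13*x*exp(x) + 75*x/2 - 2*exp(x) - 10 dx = -x*(-3*x*(exp(x) + 5)^2 + 8*exp(x) + 40)/4 + C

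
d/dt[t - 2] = 1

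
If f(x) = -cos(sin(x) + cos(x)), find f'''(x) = 2*(sqrt(2)*sin(x)*sin(sqrt(2)*sin(x + pi/4))*cos(x) - sqrt(2)*sin(sqrt(2)*sin(x + pi/4)) - 3*sin(x + pi/4)*cos(sqrt(2)*sin(x + pi/4)))*cos(x + pi/4)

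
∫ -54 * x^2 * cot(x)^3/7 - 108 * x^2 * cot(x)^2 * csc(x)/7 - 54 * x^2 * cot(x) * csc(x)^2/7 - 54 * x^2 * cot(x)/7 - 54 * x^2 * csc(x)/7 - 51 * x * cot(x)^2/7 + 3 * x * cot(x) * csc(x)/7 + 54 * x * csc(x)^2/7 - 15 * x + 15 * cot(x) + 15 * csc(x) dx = 3*x*(9*x*(cot(x) + csc(x)) + 35)*(cot(x) + csc(x))/7 + C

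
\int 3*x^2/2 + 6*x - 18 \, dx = x^3/2 + 3*x^2 - 18*x + C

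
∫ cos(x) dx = sin(x) + C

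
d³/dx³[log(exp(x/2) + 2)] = (-exp(3*x/2) + 4*exp(x/2))/(32*exp(3*x/2) + 128*exp(x/2) + 4*exp(2*x) + 96*exp(x) + 64)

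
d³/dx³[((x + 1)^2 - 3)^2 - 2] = 24*x + 24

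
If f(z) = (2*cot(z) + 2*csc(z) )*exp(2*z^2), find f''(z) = 2*(16*z^2/tan(z) + 16*z^2/sin(z) - 8*z*cos(z)/sin(z)^2 - 8*z/sin(z)^2 + 4/tan(z) + 3/sin(z) + 2*cos(z)/sin(z)^3 + 2/sin(z)^3)*exp(2*z^2)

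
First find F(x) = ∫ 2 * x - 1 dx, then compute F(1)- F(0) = 0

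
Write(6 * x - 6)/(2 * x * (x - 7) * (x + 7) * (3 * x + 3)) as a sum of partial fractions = 2/(147*(x + 7)) - 1/(24*(x + 1)) + 3/(392*(x - 7)) + 1/(49*x)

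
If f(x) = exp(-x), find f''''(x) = exp(-x)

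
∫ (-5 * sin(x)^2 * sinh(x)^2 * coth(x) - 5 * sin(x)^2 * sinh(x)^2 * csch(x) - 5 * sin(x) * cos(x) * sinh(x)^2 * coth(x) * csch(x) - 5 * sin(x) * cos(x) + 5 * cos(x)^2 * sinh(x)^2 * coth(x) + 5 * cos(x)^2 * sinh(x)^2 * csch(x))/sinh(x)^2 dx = 5*(1/tanh(x) + 1/sinh(x))*sin(2*x)/2 + C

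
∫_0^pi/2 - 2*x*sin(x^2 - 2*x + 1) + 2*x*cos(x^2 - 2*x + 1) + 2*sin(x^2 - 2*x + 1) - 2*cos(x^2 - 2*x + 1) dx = -sin(1) - cos(1) + sin((-1 + pi/2)^2) + cos((-1 + pi/2)^2)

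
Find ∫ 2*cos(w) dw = 2*sin(w) + C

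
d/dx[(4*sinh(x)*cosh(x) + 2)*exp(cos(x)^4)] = -E*(2*sin(2*x)*sinh(2*x) + 2*sin(2*x) + sin(4*x)*sinh(2*x) + sin(4*x) - 4*cosh(2*x))*exp(cos(2*x) - 1)*exp((cos(2*x) - 1)^2/4)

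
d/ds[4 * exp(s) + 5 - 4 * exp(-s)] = (4*exp(2*s) + 4)*exp(-s)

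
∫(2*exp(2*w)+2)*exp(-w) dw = 4*sinh(w) + C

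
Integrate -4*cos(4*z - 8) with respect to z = -sin(4*z - 8) + C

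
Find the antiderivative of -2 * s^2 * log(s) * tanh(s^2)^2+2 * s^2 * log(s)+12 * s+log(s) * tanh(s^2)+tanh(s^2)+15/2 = s*(12*s + 2*log(s)*tanh(s^2) + 15)/2 + C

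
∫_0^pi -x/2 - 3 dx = -pi*(pi/4 + 3)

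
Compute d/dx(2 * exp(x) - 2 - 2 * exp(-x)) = (2*exp(2*x) + 2)*exp(-x)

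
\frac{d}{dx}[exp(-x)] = -exp(-x)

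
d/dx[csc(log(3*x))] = -cot(log(x) + log(3))*csc(log(x) + log(3))/x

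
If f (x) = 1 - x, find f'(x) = -1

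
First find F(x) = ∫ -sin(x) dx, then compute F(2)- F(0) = -1 + cos(2)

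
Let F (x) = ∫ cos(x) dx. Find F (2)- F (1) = -sin(1) + sin(2)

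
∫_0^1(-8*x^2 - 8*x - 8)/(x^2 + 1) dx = -8 - 4*log(2)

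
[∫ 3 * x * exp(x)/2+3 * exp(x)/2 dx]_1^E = -3*E/2 + 3*exp(1 + E)/2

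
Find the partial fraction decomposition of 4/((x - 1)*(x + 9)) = -2/(5*(x + 9)) + 2/(5*(x - 1))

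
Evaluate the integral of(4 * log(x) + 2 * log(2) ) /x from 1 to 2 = 4*log(2)^2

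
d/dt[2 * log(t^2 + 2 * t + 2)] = (4*t + 4)/(t^2 + 2*t + 2)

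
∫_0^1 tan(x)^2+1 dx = tan(1)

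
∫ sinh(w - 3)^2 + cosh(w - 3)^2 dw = sinh(2*w - 6)/2 + C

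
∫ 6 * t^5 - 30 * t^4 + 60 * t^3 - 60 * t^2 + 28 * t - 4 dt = t^6 - 6*t^5 + 15*t^4 - 20*t^3 + 14*t^2 - 4*t + C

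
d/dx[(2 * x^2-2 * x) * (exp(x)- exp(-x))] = (2*x^2*exp(2*x) + 2*x^2 + 2*x*exp(2*x) - 6*x - 2*exp(2*x) + 2)*exp(-x)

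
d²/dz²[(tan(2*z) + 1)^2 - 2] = 24*tan(2*z)^4 + 16*tan(2*z)^3 + 32*tan(2*z)^2 + 16*tan(2*z) + 8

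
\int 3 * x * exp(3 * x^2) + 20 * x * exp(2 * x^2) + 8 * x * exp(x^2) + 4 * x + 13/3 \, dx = 2*x^2 + 13*x/3 + exp(3*x^2)/2 + 5*exp(2*x^2) + 4*exp(x^2) + C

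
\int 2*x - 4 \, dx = x^2 - 4*x + C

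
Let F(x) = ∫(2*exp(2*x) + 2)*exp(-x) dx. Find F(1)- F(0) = -2*exp(-1) + 2*E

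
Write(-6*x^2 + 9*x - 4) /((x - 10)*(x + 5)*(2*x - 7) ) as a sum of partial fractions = 184/(221*(2*x - 7)) - 199/(255*(x + 5)) - 514/(195*(x - 10))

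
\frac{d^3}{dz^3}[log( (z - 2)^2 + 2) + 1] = (4*z^3 - 24*z^2 + 24*z + 16)/(z^6 - 12*z^5 + 66*z^4 - 208*z^3 + 396*z^2 - 432*z + 216)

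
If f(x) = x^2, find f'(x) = 2*x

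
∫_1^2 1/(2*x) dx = log(2)/2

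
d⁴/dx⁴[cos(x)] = cos(x)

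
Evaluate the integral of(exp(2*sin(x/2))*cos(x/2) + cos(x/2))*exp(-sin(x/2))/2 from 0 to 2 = -exp(-sin(1)) + exp(sin(1))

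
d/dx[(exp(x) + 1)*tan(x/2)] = exp(x)*tan(x/2) + exp(x)/(2*cos(x/2)^2) + 1/(2*cos(x/2)^2)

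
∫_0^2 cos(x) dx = sin(2)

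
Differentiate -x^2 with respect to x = -2*x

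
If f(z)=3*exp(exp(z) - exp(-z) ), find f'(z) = (3*exp(exp(z) - exp(-z)) + 3*exp(2*z + exp(z) - exp(-z)))*exp(-z)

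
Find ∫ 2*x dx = x^2 + C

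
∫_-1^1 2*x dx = 0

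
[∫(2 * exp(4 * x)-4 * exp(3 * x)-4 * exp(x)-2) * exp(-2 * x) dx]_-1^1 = -(-E - 2 + exp(-1))^2 + (-2 - exp(-1) + E)^2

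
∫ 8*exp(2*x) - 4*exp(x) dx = (2*exp(x) - 1)^2 + C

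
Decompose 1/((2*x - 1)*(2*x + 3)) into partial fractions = -1/(4*(2*x + 3)) + 1/(4*(2*x - 1))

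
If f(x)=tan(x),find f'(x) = cos(x)^(-2)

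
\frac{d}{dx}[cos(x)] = -sin(x)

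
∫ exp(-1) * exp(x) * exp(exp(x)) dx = exp(exp(x) - 1) + C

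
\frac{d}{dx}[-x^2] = -2*x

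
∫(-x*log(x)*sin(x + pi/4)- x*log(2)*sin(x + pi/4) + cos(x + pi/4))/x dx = log(2*x)*cos(x + pi/4) + C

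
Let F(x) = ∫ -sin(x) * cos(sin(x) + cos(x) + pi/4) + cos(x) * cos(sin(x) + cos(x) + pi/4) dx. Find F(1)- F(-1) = -sin(-sin(1) + cos(1) + pi/4) + sin(cos(1) + pi/4 + sin(1))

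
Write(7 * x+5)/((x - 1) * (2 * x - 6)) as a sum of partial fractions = -3/(x - 1) + 13/(2*(x - 3))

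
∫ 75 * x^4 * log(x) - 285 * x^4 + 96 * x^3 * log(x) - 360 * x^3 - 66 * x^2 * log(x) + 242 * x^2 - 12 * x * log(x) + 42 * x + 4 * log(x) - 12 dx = x*(5*x - 2)*(log(x) - 4)*(3*x^3 + 6*x^2 - 2*x - 2) + C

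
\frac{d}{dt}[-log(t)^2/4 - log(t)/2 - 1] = (-log(t) - 1)/(2*t)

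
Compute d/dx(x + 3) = 1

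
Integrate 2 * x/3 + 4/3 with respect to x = x^2/3 + 4*x/3 + C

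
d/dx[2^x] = 2^x*log(2)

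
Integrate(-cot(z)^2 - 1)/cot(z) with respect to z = log(2*cot(z)) + C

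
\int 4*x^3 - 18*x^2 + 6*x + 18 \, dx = x^4 - 6*x^3 + 3*x^2 + 18*x + C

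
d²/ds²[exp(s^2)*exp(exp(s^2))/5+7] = 4*s^2*exp(s^2 + exp(s^2))/5 + 12*s^2*exp(2*s^2 + exp(s^2))/5 + 4*s^2*exp(3*s^2 + exp(s^2))/5 + 2*exp(s^2 + exp(s^2))/5 + 2*exp(2*s^2 + exp(s^2))/5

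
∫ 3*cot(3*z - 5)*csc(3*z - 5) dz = -csc(3*z - 5) + C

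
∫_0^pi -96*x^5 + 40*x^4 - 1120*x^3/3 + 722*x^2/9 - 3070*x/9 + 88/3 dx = 2*(-2*pi^2 - 5 + pi/3)^3 - 4*pi^3 - 8*pi^2 + 8*pi/3 + 75 + 7*(-2*pi^2 - 5 + pi/3)^2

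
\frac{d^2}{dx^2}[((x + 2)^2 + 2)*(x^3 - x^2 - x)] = 20*x^3 + 36*x^2 + 6*x - 20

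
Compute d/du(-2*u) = -2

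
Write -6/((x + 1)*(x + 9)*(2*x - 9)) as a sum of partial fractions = -8/(99*(2*x - 9)) - 1/(36*(x + 9)) + 3/(44*(x + 1))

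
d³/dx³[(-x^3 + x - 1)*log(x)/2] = (-6*x^3*log(x) - 11*x^3 - x - 2)/(2*x^3)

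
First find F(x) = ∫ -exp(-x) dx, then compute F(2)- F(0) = -1 + exp(-2)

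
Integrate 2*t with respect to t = t^2 + C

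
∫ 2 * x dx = x^2 + C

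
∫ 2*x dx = x^2 + C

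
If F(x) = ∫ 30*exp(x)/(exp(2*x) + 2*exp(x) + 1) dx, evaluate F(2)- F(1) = -30*E/(1 + E) + 30*exp(2)/(1 + exp(2))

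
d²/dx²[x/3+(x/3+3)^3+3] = 2*x/9 + 2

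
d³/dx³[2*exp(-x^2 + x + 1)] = -16*x^3*exp(-x^2 + x + 1) + 24*x^2*exp(-x^2 + x + 1) + 12*x*exp(-x^2 + x + 1) - 10*exp(-x^2 + x + 1)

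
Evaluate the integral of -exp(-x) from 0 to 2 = -1 + exp(-2)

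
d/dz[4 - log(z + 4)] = -1/(z + 4)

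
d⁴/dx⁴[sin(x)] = sin(x)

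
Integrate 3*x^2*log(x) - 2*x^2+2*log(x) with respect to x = x*(x^2 + 2)*(log(x) - 1) + C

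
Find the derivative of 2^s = 2^s*log(2)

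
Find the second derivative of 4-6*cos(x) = 6*cos(x)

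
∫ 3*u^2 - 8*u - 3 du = u^3 - 4*u^2 - 3*u + C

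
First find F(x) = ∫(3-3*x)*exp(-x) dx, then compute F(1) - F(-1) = 3*exp(-1) + 3*E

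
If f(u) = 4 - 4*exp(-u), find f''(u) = -4*exp(-u)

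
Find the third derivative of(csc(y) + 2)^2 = 4*(1 + 2/sin(y) - 6/sin(y)^2 - 6/sin(y)^3)*cos(y)/sin(y)^2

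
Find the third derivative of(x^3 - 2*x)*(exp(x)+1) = x^3*exp(x) + 9*x^2*exp(x) + 16*x*exp(x) + 6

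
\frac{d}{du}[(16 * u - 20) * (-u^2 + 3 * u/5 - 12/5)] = -48*u^2 + 296*u/5 - 252/5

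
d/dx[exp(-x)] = -exp(-x)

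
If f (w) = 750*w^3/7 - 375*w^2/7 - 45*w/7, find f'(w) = 2250*w^2/7 - 750*w/7 - 45/7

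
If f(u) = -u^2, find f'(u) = -2*u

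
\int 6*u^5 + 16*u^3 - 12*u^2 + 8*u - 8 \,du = u^6 + 4*u^4 - 4*u^3 + 4*u^2 - 8*u + C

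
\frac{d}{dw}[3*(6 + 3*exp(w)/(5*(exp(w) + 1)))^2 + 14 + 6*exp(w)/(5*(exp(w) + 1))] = (624*exp(2*w) + 570*exp(w))/(25*exp(3*w) + 75*exp(2*w) + 75*exp(w) + 25)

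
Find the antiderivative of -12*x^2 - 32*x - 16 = -4*x^3 - 16*x^2 - 16*x + C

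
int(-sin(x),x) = cos(x) + C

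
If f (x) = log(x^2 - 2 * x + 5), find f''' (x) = (4*x^3 - 12*x^2 - 36*x + 44)/(x^6 - 6*x^5 + 27*x^4 - 68*x^3 + 135*x^2 - 150*x + 125)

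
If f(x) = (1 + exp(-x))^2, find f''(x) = (2*exp(x) + 4)*exp(-2*x)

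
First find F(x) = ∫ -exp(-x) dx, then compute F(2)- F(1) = -exp(-1) + exp(-2)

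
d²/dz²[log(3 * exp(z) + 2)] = 6*exp(z)/(9*exp(2*z) + 12*exp(z) + 4)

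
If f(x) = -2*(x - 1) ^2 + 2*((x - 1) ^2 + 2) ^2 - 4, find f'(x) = 8*x^3 - 24*x^2 + 36*x - 20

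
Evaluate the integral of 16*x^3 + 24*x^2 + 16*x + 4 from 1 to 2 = 144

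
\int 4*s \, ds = 2*s^2 + C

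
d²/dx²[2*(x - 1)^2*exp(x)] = 2*x^2*exp(x) + 4*x*exp(x) - 2*exp(x)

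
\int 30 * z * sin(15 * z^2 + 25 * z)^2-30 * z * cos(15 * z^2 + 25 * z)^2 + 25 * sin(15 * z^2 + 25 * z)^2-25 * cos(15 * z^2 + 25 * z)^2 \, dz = -sin(10*z*(3*z + 5))/2 + C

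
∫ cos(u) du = sin(u) + C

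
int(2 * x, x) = x^2 + C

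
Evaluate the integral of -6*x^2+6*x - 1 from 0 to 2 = -6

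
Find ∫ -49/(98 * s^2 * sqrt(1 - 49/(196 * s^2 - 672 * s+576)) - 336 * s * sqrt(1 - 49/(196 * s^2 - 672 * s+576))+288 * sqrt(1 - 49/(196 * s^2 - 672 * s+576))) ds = acsc(2*s - 24/7) + C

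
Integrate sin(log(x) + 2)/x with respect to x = -cos(log(x) + 2) + C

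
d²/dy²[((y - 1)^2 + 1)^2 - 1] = 12*y^2 - 24*y + 16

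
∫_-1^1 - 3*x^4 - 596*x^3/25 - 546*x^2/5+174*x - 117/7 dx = -752/7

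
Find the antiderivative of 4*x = 2*x^2 + C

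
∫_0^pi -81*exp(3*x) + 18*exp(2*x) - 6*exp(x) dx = -27*exp(3*pi) - 6*exp(pi) + 24 + 9*exp(2*pi)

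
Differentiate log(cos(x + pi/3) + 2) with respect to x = -sin(x + pi/3)/(cos(x + pi/3) + 2)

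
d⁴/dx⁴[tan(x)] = 24*tan(x)^5 + 40*tan(x)^3 + 16*tan(x)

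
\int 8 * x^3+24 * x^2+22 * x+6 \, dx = 2*x^4 + 8*x^3 + 11*x^2 + 6*x + C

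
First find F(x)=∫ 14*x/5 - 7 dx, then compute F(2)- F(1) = -14/5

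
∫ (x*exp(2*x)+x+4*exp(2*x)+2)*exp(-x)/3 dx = 2*(x + 3)*sinh(x)/3 + C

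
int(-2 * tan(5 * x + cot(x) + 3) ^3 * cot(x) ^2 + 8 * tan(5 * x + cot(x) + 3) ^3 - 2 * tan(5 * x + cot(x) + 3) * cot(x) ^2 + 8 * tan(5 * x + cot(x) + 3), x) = tan(5*x + cot(x) + 3)^2 + C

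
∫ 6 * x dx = 3*x^2 + C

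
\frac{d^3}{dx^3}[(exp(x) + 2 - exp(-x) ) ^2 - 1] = (8*exp(4*x) + 4*exp(3*x) + 4*exp(x) - 8)*exp(-2*x)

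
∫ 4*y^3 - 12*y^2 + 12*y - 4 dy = y^4 - 4*y^3 + 6*y^2 - 4*y + C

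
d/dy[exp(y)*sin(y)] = sqrt(2)*exp(y)*sin(y + pi/4)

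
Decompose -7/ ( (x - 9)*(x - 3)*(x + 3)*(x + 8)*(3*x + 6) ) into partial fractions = -7/(16830*(x + 8)) + 7/(1080*(x + 3)) - 7/(990*(x + 2)) + 7/(5940*(x - 3)) - 7/(40392*(x - 9))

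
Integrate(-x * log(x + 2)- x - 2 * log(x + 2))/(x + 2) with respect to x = -x*log(x + 2) + C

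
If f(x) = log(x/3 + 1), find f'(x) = 1/(x + 3)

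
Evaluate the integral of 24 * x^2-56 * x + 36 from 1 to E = -(2 - 2*E)^2 - 4 + 4*E - (2 - 2*E)^3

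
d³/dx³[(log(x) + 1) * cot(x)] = (-6*x^3*log(x)*cot(x)^4 - 8*x^3*log(x)*cot(x)^2 - 2*x^3*log(x) - 6*x^3*cot(x)^4 - 8*x^3*cot(x)^2 - 2*x^3 + 6*x^2*cot(x)^3 + 6*x^2*cot(x) + 3*x*cot(x)^2 + 3*x + 2*cot(x))/x^3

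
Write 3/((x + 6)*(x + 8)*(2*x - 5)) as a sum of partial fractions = 4/(119*(2*x - 5)) + 1/(14*(x + 8)) - 3/(34*(x + 6))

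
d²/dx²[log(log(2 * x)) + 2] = (-log(x) - 1 - log(2))/(x^2*log(x)^2 + 2*x^2*log(2)*log(x) + x^2*log(2)^2)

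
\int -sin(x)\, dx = cos(x) + C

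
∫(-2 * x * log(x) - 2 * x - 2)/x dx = -2*(x + 1)*log(x) + C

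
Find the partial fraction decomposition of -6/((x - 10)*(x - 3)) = 6/(7*(x - 3)) - 6/(7*(x - 10))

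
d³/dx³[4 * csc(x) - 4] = 4*(1 - 6/sin(x)^2)*cos(x)/sin(x)^2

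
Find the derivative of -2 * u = -2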